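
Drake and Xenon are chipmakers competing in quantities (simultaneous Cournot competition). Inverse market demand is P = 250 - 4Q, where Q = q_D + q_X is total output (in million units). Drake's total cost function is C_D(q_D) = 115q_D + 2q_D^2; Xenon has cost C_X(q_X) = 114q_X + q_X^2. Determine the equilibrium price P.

Drake's profit: π_D = (250 - 4Q)q_D - (115q_D + 2q_D²). Setting ∂π_D/∂q_D = 0: 135 - 12q_D - 4(q_X) = 0.
Xenon's profit: π_X = (250 - 4Q)q_X - (114q_X + q_X²). Setting ∂π_X/∂q_X = 0: 136 - 10q_X - 4(q_D) = 0.
Rearranging gives the reaction functions q_D = (135 - 4q_X)/12 and q_X = (136 - 4q_D)/10.
Substituting one into the other gives q_D = 31/4 and q_X = 21/2.
Total output Q = 73/4, so price P = 250 - 4·(73/4) = 177.

177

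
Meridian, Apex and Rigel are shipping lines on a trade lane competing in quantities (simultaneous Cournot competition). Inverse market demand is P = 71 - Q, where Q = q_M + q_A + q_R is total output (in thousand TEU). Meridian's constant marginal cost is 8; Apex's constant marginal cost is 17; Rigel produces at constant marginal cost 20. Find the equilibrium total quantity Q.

42

Meridian's profit: π_M = (71 - Q)q_M - (8q_M). Setting ∂π_M/∂q_M = 0: 63 - 2q_M - (q_A + q_R) = 0.
Apex's first-order condition: 54 - 2q_A - (q_M + q_R) = 0.
Rigel's profit: π_R = (71 - Q)q_R - (20q_R). Setting ∂π_R/∂q_R = 0: 51 - 2q_R - (q_M + q_A) = 0.
Adding the 3 conditions: 168 − 2Q − 2Q = 0, i.e. Q = 42.
Back-substituting: q_M = (63 − 42) = 21, q_A = (54 − 42) = 12, q_R = (51 − 42) = 9.
Total output Q = 21 + 12 + 9 = 42.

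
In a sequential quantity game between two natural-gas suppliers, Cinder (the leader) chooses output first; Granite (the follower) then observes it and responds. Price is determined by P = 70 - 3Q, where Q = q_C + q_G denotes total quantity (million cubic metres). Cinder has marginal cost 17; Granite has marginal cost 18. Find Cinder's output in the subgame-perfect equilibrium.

9

The follower Granite best-responds to any q_C: π_G = (70 - 3Q)q_G - 18q_G.
Follower FOC: 52 - 3q_C - 6q_G = 0, so q_G(q_C) = (52 - 3q_C)/6.
Cinder substitutes q_G(q_C) into its own profit: π_C = q_C(70 - 3q_C - (52 - 3q_C)/2) - 17q_C = (44 - (3/2)q_C)q_C - 17q_C.
The leader's first-order condition 27 - 3q_C = 0 yields q_C = 9.
Then q_G = (52 - 3·9)/6 = 25/6.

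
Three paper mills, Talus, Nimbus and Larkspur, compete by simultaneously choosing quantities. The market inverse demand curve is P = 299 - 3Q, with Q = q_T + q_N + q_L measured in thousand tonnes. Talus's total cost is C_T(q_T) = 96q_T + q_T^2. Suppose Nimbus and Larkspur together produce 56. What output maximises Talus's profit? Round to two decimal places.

4.38

With rivals' combined output fixed at 56, Talus's profit is π_T = (299 - 3·56 - 3q_T)q_T - (96q_T + q_T²) = (131 - 3q_T)q_T - (96q_T + q_T²).
∂π_T/∂q_T = 35 - 8q_T = 0, so q_T = 35/8.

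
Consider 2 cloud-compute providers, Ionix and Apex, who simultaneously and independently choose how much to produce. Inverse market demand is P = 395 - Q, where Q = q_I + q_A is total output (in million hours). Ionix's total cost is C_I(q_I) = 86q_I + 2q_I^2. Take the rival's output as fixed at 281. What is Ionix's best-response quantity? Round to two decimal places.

With the rival's output fixed at 281, Ionix's profit is π_I = (395 - 281 - q_I)q_I - (86q_I + 2q_I²) = (114 - q_I)q_I - (86q_I + 2q_I²).
∂π_I/∂q_I = 28 - 6q_I = 0, so q_I = 14/3.

4.67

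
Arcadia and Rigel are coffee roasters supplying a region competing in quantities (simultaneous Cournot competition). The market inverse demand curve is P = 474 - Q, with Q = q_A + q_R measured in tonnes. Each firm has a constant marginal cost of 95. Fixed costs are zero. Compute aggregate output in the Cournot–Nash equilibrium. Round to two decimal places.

A representative firm's profit is π_i = q_i(474 - Q) - 95q_i.
Setting ∂π_i/∂q_i = 0 with rivals' quantities fixed: 379 - 2q_i - q_j = 0.
With identical firms every q_j equals q_i, so q_j = q_i and 379 = 3q_i, giving q_i = 379/3.
Total output Q = 379/3 + 379/3 = 758/3.

252.67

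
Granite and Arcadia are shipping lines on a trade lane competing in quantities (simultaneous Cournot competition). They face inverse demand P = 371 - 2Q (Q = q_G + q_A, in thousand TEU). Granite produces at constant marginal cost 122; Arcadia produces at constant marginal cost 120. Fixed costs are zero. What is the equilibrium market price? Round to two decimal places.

204.33

Granite's profit: π_G = (371 - 2Q)q_G - (122q_G). Setting ∂π_G/∂q_G = 0: 249 - 4q_G - 2(q_A) = 0.
Arcadia's profit: π_A = (371 - 2Q)q_A - (120q_A). Setting ∂π_A/∂q_A = 0: 251 - 4q_A - 2(q_G) = 0.
So q_G = (249 - 2q_A)/4 and q_A = (251 - 2q_G)/4.
Substituting one into the other gives q_G = 247/6 and q_A = 253/6.
Total output Q = 250/3, so price P = 371 - 2·(250/3) = 613/3.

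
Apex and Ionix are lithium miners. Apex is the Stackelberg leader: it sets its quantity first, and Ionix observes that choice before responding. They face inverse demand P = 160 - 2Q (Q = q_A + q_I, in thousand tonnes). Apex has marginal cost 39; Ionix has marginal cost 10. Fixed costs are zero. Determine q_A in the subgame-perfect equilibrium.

The follower Ionix best-responds to any q_A: π_I = (160 - 2Q)q_I - 10q_I.
∂π_I/∂q_I = 150 - 2q_A - 4q_I = 0 gives the reaction function q_I = (150 - 2q_A)/4.
The leader anticipates this reaction. Substituting into P = 160 - 2Q gives P = 85 - q_A, so π_A = (85 - q_A)q_A - 39q_A.
Maximising: ∂π_A/∂q_A = 46 - 2q_A = 0, giving q_A = 23.
Then q_I = (150 - 2·23)/4 = 26.

23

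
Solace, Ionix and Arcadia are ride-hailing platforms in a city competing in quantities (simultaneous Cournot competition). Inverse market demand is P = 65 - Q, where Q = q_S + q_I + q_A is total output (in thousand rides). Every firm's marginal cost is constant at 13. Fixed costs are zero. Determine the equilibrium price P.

A representative firm's profit is π_i = q_i(65 - Q) - 13q_i.
First-order condition (treating rivals' output as given): 52 - 2q_i - Σ_{j≠i} q_j = 0.
By symmetry each firm produces the same amount; substituting Σ_{j≠i} q_j = 2q_i yields q_i = 52/4 = 13.
Total output Q = 39, so price P = 65 - 39 = 26.

26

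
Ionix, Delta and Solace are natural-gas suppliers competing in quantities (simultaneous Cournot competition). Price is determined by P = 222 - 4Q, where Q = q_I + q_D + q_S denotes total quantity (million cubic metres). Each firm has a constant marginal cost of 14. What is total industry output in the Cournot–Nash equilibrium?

39

A representative firm's profit is π_i = q_i(222 - 4Q) - 14q_i.
First-order condition (treating rivals' output as given): 208 - 8q_i - 4·Σ_{j≠i} q_j = 0.
By symmetry each firm produces the same amount; substituting Σ_{j≠i} q_j = 2q_i yields q_i = 208/16 = 13.
Total output Q = 13 + 13 + 13 = 39.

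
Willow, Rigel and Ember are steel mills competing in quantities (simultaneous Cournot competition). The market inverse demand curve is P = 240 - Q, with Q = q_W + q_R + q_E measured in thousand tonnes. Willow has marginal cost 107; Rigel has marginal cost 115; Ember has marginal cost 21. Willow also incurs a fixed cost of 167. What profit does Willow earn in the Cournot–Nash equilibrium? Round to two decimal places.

22.06

Willow's profit: π_W = (240 - Q)q_W - (107q_W). Setting ∂π_W/∂q_W = 0: 133 - 2q_W - (q_R + q_E) = 0.
Rigel's first-order condition: 125 - 2q_R - (q_W + q_E) = 0.
Ember's first-order condition: 219 - 2q_E - (q_W + q_R) = 0.
Summing all 3 equations gives 477 − 4Q = 0, hence Q = 477/4.
Back-substituting: q_W = (133 − 477/4) = 55/4, q_R = (125 − 477/4) = 23/4, q_E = (219 − 477/4) = 399/4.
Price P = 240 - 477/4 = 483/4.
Willow's profit: (483/4 - 107)·(55/4) - 167 = 353/16.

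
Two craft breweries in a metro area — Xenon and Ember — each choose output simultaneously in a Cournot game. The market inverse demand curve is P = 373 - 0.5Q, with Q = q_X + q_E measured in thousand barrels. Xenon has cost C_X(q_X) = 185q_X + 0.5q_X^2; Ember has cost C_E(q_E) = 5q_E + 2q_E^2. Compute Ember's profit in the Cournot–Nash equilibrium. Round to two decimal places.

Xenon's profit: π_X = (373 - 0.5Q)q_X - (185q_X + (1/2)q_X²). Setting ∂π_X/∂q_X = 0: 188 - 2q_X - (1/2)(q_E) = 0.
Ember's profit: π_E = (373 - 0.5Q)q_E - (5q_E + 2q_E²). Setting ∂π_E/∂q_E = 0: 368 - 5q_E - (1/2)(q_X) = 0.
Best responses: q_X = (188 - (1/2)q_E)/2, q_E = (368 - (1/2)q_X)/5.
Solving the pair: q_X = 1008/13, q_E = 856/13.
Price P = 373 - (1/2)·(1864/13) = 301.3077.
Ember's profit: 301.3077·(856/13) - 5·(856/13) - 2(856/13)² = 10839.2899.

10839.29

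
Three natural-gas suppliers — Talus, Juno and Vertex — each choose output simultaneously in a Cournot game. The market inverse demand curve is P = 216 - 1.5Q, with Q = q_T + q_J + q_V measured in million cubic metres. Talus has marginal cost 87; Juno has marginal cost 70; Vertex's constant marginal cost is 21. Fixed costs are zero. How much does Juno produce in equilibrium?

19

Talus's profit: π_T = (216 - 1.5Q)q_T - (87q_T). Setting ∂π_T/∂q_T = 0: 129 - 3q_T - (3/2)(q_J + q_V) = 0.
Juno's profit: π_J = (216 - 1.5Q)q_J - (70q_J). Setting ∂π_J/∂q_J = 0: 146 - 3q_J - (3/2)(q_T + q_V) = 0.
Vertex's profit: π_V = (216 - 1.5Q)q_V - (21q_V). Setting ∂π_V/∂q_V = 0: 195 - 3q_V - (3/2)(q_T + q_J) = 0.
Adding the 3 conditions: 470 − 3Q − 3Q = 0, i.e. Q = 235/3.
Back-substituting: q_T = (129 − 235/2)/(3/2) = 23/3, q_J = (146 − 235/2)/(3/2) = 19, q_V = (195 − 235/2)/(3/2) = 155/3.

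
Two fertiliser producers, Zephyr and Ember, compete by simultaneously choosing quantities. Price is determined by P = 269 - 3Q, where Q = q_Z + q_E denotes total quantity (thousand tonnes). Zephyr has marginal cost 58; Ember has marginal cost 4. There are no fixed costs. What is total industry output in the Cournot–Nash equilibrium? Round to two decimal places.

52.89

Zephyr's profit: π_Z = (269 - 3Q)q_Z - (58q_Z). Setting ∂π_Z/∂q_Z = 0: 211 - 6q_Z - 3(q_E) = 0.
Ember's first-order condition: 265 - 6q_E - 3(q_Z) = 0.
Rearranging gives the reaction functions q_Z = (211 - 3q_E)/6 and q_E = (265 - 3q_Z)/6.
Solving the pair: q_Z = 157/9, q_E = 319/9.
Total output Q = 157/9 + 319/9 = 476/9.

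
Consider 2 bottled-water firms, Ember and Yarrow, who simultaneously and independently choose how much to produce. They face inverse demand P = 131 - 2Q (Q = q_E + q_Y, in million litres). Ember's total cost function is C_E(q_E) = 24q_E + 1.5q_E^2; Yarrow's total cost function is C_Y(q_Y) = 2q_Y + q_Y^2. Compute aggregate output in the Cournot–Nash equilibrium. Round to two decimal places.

Ember's profit: π_E = (131 - 2Q)q_E - (24q_E + (3/2)q_E²). Setting ∂π_E/∂q_E = 0: 107 - 7q_E - 2(q_Y) = 0.
Yarrow's first-order condition: 129 - 6q_Y - 2(q_E) = 0.
Rearranging gives the reaction functions q_E = (107 - 2q_Y)/7 and q_Y = (129 - 2q_E)/6.
Substituting one into the other gives q_E = 192/19 and q_Y = 689/38.
Total output Q = 192/19 + 689/38 = 1073/38.

28.24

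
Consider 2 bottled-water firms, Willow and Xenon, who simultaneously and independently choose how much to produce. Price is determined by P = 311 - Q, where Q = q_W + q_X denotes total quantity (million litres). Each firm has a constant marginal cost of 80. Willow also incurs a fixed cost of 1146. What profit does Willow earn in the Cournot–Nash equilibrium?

Each firm earns π_i = (311 - Q)q_i - 80q_i.
First-order condition (treating rivals' output as given): 231 - 2q_i - q_j = 0.
With identical firms every q_j equals q_i, so q_j = q_i and 231 = 3q_i, giving q_i = 77.
Price P = 311 - 154 = 157.
Willow's profit: (157 - 80)·77 - 1146 = 4783.

4783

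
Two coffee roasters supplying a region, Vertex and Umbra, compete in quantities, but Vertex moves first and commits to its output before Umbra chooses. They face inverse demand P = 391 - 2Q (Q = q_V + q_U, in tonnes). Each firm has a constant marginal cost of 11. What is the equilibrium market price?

Solve by backward induction. Given q_V, the follower Umbra maximises π_U = (391 - 2q_V - 2q_U)q_U - 11q_U.
Setting the follower's marginal profit to zero, 380 - 2q_V - 4q_U = 0, i.e. q_U = (380 - 2q_V)/4.
The leader anticipates this reaction. Substituting into P = 391 - 2Q gives P = 201 - q_V, so π_V = (201 - q_V)q_V - 11q_V.
Maximising: ∂π_V/∂q_V = 190 - 2q_V = 0, giving q_V = 95.
Then q_U = (380 - 2·95)/4 = 95/2.
Total output Q = 285/2, so price P = 391 - 2·(285/2) = 106.

106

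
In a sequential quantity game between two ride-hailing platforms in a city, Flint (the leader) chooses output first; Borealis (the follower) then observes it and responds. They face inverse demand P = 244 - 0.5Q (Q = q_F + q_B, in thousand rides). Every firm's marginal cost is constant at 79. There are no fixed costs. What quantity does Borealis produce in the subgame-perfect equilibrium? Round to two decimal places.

The follower Borealis best-responds to any q_F: π_B = (244 - 0.5Q)q_B - 79q_B.
∂π_B/∂q_B = 165 - (1/2)q_F - q_B = 0 gives the reaction function q_B = (165 - (1/2)q_F).
Flint substitutes q_B(q_F) into its own profit: π_F = q_F(244 - (1/2)q_F - (165 - (1/2)q_F)/2) - 79q_F = (323/2 - (1/4)q_F)q_F - 79q_F.
Maximising: ∂π_F/∂q_F = 165/2 - (1/2)q_F = 0, giving q_F = 165.
Then q_B = (165 - (1/2)·165) = 165/2.

82.50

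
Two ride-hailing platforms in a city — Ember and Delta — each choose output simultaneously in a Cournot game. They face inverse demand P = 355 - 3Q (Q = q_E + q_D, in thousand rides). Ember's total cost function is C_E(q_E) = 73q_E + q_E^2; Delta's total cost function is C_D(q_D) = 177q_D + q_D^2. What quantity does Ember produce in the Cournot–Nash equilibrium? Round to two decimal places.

31.31

Ember's profit: π_E = (355 - 3Q)q_E - (73q_E + q_E²). Setting ∂π_E/∂q_E = 0: 282 - 8q_E - 3(q_D) = 0.
Delta's first-order condition: 178 - 8q_D - 3(q_E) = 0.
Rearranging gives the reaction functions q_E = (282 - 3q_D)/8 and q_D = (178 - 3q_E)/8.
Solving the pair: q_E = 1722/55, q_D = 578/55.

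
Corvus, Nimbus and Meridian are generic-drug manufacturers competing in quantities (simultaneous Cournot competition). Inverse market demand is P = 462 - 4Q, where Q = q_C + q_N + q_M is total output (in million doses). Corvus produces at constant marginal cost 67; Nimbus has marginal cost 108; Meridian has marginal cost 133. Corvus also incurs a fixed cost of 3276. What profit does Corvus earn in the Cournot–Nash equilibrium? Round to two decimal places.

Corvus's profit: π_C = (462 - 4Q)q_C - (67q_C). Setting ∂π_C/∂q_C = 0: 395 - 8q_C - 4(q_N + q_M) = 0.
Nimbus's first-order condition: 354 - 8q_N - 4(q_C + q_M) = 0.
Meridian's profit: π_M = (462 - 4Q)q_M - (133q_M). Setting ∂π_M/∂q_M = 0: 329 - 8q_M - 4(q_C + q_N) = 0.
Summing all 3 equations gives 1078 − 16Q = 0, hence Q = 539/8.
Back-substituting: q_C = (395 − 539/2)/4 = 251/8, q_N = (354 − 539/2)/4 = 169/8, q_M = (329 − 539/2)/4 = 119/8.
Price P = 462 - 4·(539/8) = 385/2.
Corvus's profit: (385/2 - 67)·(251/8) - 3276 = 661.5625.

661.56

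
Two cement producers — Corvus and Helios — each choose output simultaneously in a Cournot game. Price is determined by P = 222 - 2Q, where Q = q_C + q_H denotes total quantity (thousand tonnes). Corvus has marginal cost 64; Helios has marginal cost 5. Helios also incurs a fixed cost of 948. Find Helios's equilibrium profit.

3284

Corvus's profit: π_C = (222 - 2Q)q_C - (64q_C). Setting ∂π_C/∂q_C = 0: 158 - 4q_C - 2(q_H) = 0.
Helios's first-order condition: 217 - 4q_H - 2(q_C) = 0.
Rearranging gives the reaction functions q_C = (158 - 2q_H)/4 and q_H = (217 - 2q_C)/4.
Solving the pair: q_C = 33/2, q_H = 46.
Price P = 222 - 2·(125/2) = 97.
Helios's profit: (97 - 5)·46 - 948 = 3284.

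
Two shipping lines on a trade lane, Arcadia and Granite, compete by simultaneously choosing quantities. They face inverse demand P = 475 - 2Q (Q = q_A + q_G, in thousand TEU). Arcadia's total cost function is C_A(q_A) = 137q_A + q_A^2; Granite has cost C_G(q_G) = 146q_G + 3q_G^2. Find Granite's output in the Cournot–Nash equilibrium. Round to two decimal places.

Arcadia's profit: π_A = (475 - 2Q)q_A - (137q_A + q_A²). Setting ∂π_A/∂q_A = 0: 338 - 6q_A - 2(q_G) = 0.
Granite's profit: π_G = (475 - 2Q)q_G - (146q_G + 3q_G²). Setting ∂π_G/∂q_G = 0: 329 - 10q_G - 2(q_A) = 0.
Best responses: q_A = (338 - 2q_G)/6, q_G = (329 - 2q_A)/10.
Substituting one into the other gives q_A = 1361/28 and q_G = 649/28.

23.18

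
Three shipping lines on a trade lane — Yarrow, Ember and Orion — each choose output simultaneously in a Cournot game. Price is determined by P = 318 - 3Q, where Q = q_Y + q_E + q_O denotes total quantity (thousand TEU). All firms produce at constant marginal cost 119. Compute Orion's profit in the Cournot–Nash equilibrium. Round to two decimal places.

A representative firm's profit is π_i = q_i(318 - 3Q) - 119q_i.
Setting ∂π_i/∂q_i = 0 with rivals' quantities fixed: 199 - 6q_i - 3·Σ_{j≠i} q_j = 0.
With identical firms every q_j equals q_i, so Σ_{j≠i} q_j = 2q_i and 199 = 12q_i, giving q_i = 199/12.
Price P = 318 - 3·(199/4) = 675/4.
Orion's profit: (675/4 - 119)·(199/12) = 825.0208.

825.02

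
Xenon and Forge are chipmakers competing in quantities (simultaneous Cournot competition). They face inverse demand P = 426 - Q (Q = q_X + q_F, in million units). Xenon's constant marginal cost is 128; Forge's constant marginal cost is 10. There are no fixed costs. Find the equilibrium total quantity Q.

238

Xenon's profit: π_X = (426 - Q)q_X - (128q_X). Setting ∂π_X/∂q_X = 0: 298 - 2q_X - (q_F) = 0.
Forge's profit: π_F = (426 - Q)q_F - (10q_F). Setting ∂π_F/∂q_F = 0: 416 - 2q_F - (q_X) = 0.
So q_X = (298 - q_F)/2 and q_F = (416 - q_X)/2.
Solving the pair: q_X = 60, q_F = 178.
Total output Q = 60 + 178 = 238.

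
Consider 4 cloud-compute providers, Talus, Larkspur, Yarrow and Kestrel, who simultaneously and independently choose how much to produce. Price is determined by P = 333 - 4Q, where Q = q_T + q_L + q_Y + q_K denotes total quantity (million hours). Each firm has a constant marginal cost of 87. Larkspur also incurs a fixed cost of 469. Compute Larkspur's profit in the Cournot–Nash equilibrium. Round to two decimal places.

136.16

A representative firm's profit is π_i = q_i(333 - 4Q) - 87q_i.
First-order condition (treating rivals' output as given): 246 - 8q_i - 4·Σ_{j≠i} q_j = 0.
By symmetry each firm produces the same amount; substituting Σ_{j≠i} q_j = 3q_i yields q_i = 246/20 = 123/10.
Price P = 333 - 4·(246/5) = 681/5.
Larkspur's profit: (681/5 - 87)·(123/10) - 469 = 136.1600.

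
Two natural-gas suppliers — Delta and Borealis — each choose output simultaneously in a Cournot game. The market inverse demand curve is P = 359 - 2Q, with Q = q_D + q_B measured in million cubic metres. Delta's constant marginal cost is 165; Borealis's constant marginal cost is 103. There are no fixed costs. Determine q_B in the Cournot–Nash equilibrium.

Delta's profit: π_D = (359 - 2Q)q_D - (165q_D). Setting ∂π_D/∂q_D = 0: 194 - 4q_D - 2(q_B) = 0.
Borealis's first-order condition: 256 - 4q_B - 2(q_D) = 0.
Best responses: q_D = (194 - 2q_B)/4, q_B = (256 - 2q_D)/4.
Solving the pair: q_D = 22, q_B = 53.

53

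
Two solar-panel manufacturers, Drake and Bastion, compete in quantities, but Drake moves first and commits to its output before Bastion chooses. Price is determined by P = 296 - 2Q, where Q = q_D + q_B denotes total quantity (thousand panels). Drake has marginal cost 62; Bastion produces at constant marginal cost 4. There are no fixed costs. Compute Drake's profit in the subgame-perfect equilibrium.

1936

Solve by backward induction. Given q_D, the follower Bastion maximises π_B = (296 - 2q_D - 2q_B)q_B - 4q_B.
∂π_B/∂q_B = 292 - 2q_D - 4q_B = 0 gives the reaction function q_B = (292 - 2q_D)/4.
The leader anticipates this reaction. Substituting into P = 296 - 2Q gives P = 150 - q_D, so π_D = (150 - q_D)q_D - 62q_D.
Leader FOC: 88 - 2q_D = 0, so q_D = 44.
Then q_B = (292 - 2·44)/4 = 51.
Price P = 296 - 2·95 = 106.
Drake's profit: (106 - 62)·44 = 1936.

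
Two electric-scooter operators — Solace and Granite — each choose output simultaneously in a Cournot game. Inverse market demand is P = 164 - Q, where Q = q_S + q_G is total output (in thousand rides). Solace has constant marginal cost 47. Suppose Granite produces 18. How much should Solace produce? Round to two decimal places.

With the rival's output fixed at 18, Solace's profit is π_S = (164 - 18 - q_S)q_S - (47q_S) = (146 - q_S)q_S - (47q_S).
∂π_S/∂q_S = 99 - 2q_S = 0, so q_S = 99/2.

49.50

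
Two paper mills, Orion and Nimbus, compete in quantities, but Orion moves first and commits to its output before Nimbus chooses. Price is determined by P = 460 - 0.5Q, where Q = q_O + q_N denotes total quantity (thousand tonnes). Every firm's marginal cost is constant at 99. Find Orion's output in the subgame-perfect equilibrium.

The follower Nimbus best-responds to any q_O: π_N = (460 - 0.5Q)q_N - 99q_N.
∂π_N/∂q_N = 361 - (1/2)q_O - q_N = 0 gives the reaction function q_N = (361 - (1/2)q_O).
The leader anticipates this reaction. Substituting into P = 460 - 0.5Q gives P = 559/2 - (1/4)q_O, so π_O = (559/2 - (1/4)q_O)q_O - 99q_O.
Maximising: ∂π_O/∂q_O = 361/2 - (1/2)q_O = 0, giving q_O = 361.
Then q_N = (361 - (1/2)·361) = 361/2.

361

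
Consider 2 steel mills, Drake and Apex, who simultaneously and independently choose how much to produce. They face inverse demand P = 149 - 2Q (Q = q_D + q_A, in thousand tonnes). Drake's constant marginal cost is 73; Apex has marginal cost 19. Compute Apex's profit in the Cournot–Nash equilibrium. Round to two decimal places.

1880.89

Drake's profit: π_D = (149 - 2Q)q_D - (73q_D). Setting ∂π_D/∂q_D = 0: 76 - 4q_D - 2(q_A) = 0.
Apex's first-order condition: 130 - 4q_A - 2(q_D) = 0.
So q_D = (76 - 2q_A)/4 and q_A = (130 - 2q_D)/4.
Substituting one into the other gives q_D = 11/3 and q_A = 92/3.
Price P = 149 - 2·(103/3) = 241/3.
Apex's profit: (241/3 - 19)·(92/3) = 1880.8889.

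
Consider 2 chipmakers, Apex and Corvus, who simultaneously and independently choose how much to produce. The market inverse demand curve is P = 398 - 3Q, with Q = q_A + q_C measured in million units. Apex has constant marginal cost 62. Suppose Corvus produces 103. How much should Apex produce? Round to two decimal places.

With the rival's output fixed at 103, Apex's profit is π_A = (398 - 3·103 - 3q_A)q_A - (62q_A) = (89 - 3q_A)q_A - (62q_A).
∂π_A/∂q_A = 27 - 6q_A = 0, so q_A = 9/2.

4.50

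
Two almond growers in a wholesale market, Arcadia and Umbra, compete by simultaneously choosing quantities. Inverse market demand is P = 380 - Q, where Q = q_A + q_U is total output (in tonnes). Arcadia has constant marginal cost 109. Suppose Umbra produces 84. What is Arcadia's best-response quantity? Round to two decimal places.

93.50

With the rival's output fixed at 84, Arcadia's profit is π_A = (380 - 84 - q_A)q_A - (109q_A) = (296 - q_A)q_A - (109q_A).
∂π_A/∂q_A = 187 - 2q_A = 0, so q_A = 187/2.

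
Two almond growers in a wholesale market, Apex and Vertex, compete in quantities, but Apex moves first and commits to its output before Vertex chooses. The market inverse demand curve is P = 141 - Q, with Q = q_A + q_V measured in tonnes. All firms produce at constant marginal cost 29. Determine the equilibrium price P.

57

Solve by backward induction. Given q_A, the follower Vertex maximises π_V = (141 - q_A - q_V)q_V - 29q_V.
Follower FOC: 112 - q_A - 2q_V = 0, so q_V(q_A) = (112 - q_A)/2.
The leader anticipates this reaction. Substituting into P = 141 - Q gives P = 85 - (1/2)q_A, so π_A = (85 - (1/2)q_A)q_A - 29q_A.
Leader FOC: 56 - q_A = 0, so q_A = 56.
Then q_V = (112 - 56)/2 = 28.
Total output Q = 84, so price P = 141 - 84 = 57.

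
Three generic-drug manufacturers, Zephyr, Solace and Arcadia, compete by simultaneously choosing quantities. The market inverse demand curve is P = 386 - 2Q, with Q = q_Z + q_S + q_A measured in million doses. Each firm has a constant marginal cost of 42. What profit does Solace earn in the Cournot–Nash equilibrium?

A representative firm's profit is π_i = q_i(386 - 2Q) - 42q_i.
Setting ∂π_i/∂q_i = 0 with rivals' quantities fixed: 344 - 4q_i - 2·Σ_{j≠i} q_j = 0.
With identical firms every q_j equals q_i, so Σ_{j≠i} q_j = 2q_i and 344 = 8q_i, giving q_i = 43.
Price P = 386 - 2·129 = 128.
Solace's profit: (128 - 42)·43 = 3698.

3698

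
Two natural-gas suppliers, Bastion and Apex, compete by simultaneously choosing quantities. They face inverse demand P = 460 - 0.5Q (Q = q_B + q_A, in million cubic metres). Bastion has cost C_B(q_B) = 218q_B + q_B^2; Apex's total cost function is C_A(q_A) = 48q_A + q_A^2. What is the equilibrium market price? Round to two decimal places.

366.57

Bastion's profit: π_B = (460 - 0.5Q)q_B - (218q_B + q_B²). Setting ∂π_B/∂q_B = 0: 242 - 3q_B - (1/2)(q_A) = 0.
Apex's profit: π_A = (460 - 0.5Q)q_A - (48q_A + q_A²). Setting ∂π_A/∂q_A = 0: 412 - 3q_A - (1/2)(q_B) = 0.
So q_B = (242 - (1/2)q_A)/3 and q_A = (412 - (1/2)q_B)/3.
Substituting one into the other gives q_B = 416/7 and q_A = 892/7.
Total output Q = 1308/7, so price P = 460 - (1/2)·(1308/7) = 366.5714.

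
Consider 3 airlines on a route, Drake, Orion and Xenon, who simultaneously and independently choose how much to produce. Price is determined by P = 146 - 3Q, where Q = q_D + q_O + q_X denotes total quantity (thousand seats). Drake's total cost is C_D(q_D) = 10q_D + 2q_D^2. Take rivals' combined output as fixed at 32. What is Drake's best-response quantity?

With rivals' combined output fixed at 32, Drake's profit is π_D = (146 - 3·32 - 3q_D)q_D - (10q_D + 2q_D²) = (50 - 3q_D)q_D - (10q_D + 2q_D²).
∂π_D/∂q_D = 40 - 10q_D = 0, so q_D = 4.

4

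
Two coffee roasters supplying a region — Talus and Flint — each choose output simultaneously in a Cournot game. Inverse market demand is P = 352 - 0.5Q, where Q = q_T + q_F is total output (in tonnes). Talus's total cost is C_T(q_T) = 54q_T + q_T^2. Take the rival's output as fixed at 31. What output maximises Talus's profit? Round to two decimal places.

With the rival's output fixed at 31, Talus's profit is π_T = (352 - (1/2)·31 - (1/2)q_T)q_T - (54q_T + q_T²) = (673/2 - (1/2)q_T)q_T - (54q_T + q_T²).
∂π_T/∂q_T = 565/2 - 3q_T = 0, so q_T = 565/6.

94.17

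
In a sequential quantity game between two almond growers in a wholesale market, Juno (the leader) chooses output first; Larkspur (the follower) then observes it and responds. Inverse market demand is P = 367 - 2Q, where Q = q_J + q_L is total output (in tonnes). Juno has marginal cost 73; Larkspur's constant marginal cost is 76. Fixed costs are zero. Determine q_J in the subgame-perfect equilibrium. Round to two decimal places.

Solve by backward induction. Given q_J, the follower Larkspur maximises π_L = (367 - 2q_J - 2q_L)q_L - 76q_L.
Follower FOC: 291 - 2q_J - 4q_L = 0, so q_L(q_J) = (291 - 2q_J)/4.
Juno substitutes q_L(q_J) into its own profit: π_J = q_J(367 - 2q_J - (291 - 2q_J)/2) - 73q_J = (443/2 - q_J)q_J - 73q_J.
Leader FOC: 297/2 - 2q_J = 0, so q_J = 297/4.
Then q_L = (291 - 2·(297/4))/4 = 285/8.

74.25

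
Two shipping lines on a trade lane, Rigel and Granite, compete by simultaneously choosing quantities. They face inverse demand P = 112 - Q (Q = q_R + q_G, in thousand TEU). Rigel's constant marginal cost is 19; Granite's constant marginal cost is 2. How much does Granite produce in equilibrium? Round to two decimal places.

Rigel's profit: π_R = (112 - Q)q_R - (19q_R). Setting ∂π_R/∂q_R = 0: 93 - 2q_R - (q_G) = 0.
Granite's first-order condition: 110 - 2q_G - (q_R) = 0.
Best responses: q_R = (93 - q_G)/2, q_G = (110 - q_R)/2.
Substituting one into the other gives q_R = 76/3 and q_G = 127/3.

42.33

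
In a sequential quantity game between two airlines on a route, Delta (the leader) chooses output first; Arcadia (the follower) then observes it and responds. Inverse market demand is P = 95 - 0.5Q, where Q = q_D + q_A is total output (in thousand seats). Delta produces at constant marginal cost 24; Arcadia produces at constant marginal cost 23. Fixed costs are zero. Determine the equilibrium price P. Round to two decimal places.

41.50

The follower Arcadia best-responds to any q_D: π_A = (95 - 0.5Q)q_A - 23q_A.
Follower FOC: 72 - (1/2)q_D - q_A = 0, so q_A(q_D) = (72 - (1/2)q_D).
The leader anticipates this reaction. Substituting into P = 95 - 0.5Q gives P = 59 - (1/4)q_D, so π_D = (59 - (1/4)q_D)q_D - 24q_D.
Maximising: ∂π_D/∂q_D = 35 - (1/2)q_D = 0, giving q_D = 70.
Then q_A = (72 - (1/2)·70) = 37.
Total output Q = 107, so price P = 95 - (1/2)·107 = 83/2.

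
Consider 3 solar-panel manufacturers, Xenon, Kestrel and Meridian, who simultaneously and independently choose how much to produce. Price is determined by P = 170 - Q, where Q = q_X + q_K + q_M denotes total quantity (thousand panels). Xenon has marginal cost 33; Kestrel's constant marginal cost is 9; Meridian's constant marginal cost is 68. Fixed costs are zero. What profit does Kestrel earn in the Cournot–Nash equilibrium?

3721

Xenon's profit: π_X = (170 - Q)q_X - (33q_X). Setting ∂π_X/∂q_X = 0: 137 - 2q_X - (q_K + q_M) = 0.
Kestrel's profit: π_K = (170 - Q)q_K - (9q_K). Setting ∂π_K/∂q_K = 0: 161 - 2q_K - (q_X + q_M) = 0.
Meridian's first-order condition: 102 - 2q_M - (q_X + q_K) = 0.
Adding the 3 first-order conditions: 400 − 4Q = 0, so Q = 100.
Back-substituting: q_X = (137 − 100) = 37, q_K = (161 − 100) = 61, q_M = (102 − 100) = 2.
Price P = 170 - 100 = 70.
Kestrel's profit: (70 - 9)·61 = 3721.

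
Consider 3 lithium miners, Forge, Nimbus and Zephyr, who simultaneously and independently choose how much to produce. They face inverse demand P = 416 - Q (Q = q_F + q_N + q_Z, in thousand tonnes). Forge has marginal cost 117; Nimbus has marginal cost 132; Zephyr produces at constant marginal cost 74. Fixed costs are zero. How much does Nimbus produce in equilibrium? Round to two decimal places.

Forge's profit: π_F = (416 - Q)q_F - (117q_F). Setting ∂π_F/∂q_F = 0: 299 - 2q_F - (q_N + q_Z) = 0.
Nimbus's first-order condition: 284 - 2q_N - (q_F + q_Z) = 0.
Zephyr's first-order condition: 342 - 2q_Z - (q_F + q_N) = 0.
Adding the 3 conditions: 925 − 2Q − 2Q = 0, i.e. Q = 925/4.
Back-substituting: q_F = (299 − 925/4) = 271/4, q_N = (284 − 925/4) = 211/4, q_Z = (342 − 925/4) = 443/4.

52.75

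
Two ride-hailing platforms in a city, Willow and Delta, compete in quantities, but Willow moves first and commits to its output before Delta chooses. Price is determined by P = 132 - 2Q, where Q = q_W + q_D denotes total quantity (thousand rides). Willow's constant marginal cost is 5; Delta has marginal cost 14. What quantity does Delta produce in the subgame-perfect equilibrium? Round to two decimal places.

12.50

Solve by backward induction. Given q_W, the follower Delta maximises π_D = (132 - 2q_W - 2q_D)q_D - 14q_D.
Setting the follower's marginal profit to zero, 118 - 2q_W - 4q_D = 0, i.e. q_D = (118 - 2q_W)/4.
The leader anticipates this reaction. Substituting into P = 132 - 2Q gives P = 73 - q_W, so π_W = (73 - q_W)q_W - 5q_W.
Leader FOC: 68 - 2q_W = 0, so q_W = 34.
Then q_D = (118 - 2·34)/4 = 25/2.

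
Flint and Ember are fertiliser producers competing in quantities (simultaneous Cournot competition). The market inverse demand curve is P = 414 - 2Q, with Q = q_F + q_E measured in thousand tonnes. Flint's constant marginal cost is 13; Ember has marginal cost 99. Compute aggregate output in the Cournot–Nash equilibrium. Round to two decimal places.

119.33

Flint's profit: π_F = (414 - 2Q)q_F - (13q_F). Setting ∂π_F/∂q_F = 0: 401 - 4q_F - 2(q_E) = 0.
Ember's first-order condition: 315 - 4q_E - 2(q_F) = 0.
Best responses: q_F = (401 - 2q_E)/4, q_E = (315 - 2q_F)/4.
Substituting one into the other gives q_F = 487/6 and q_E = 229/6.
Total output Q = 487/6 + 229/6 = 358/3.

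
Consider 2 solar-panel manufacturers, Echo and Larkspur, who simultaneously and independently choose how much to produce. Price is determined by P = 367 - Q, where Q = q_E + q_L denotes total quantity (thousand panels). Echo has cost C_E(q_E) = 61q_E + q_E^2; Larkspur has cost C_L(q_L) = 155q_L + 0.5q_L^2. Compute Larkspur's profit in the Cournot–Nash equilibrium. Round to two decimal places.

Echo's profit: π_E = (367 - Q)q_E - (61q_E + q_E²). Setting ∂π_E/∂q_E = 0: 306 - 4q_E - (q_L) = 0.
Larkspur's first-order condition: 212 - 3q_L - (q_E) = 0.
So q_E = (306 - q_L)/4 and q_L = (212 - q_E)/3.
Solving the pair: q_E = 706/11, q_L = 542/11.
Price P = 367 - 1248/11 = 253.5455.
Larkspur's profit: 253.5455·(542/11) - 155·(542/11) - (1/2)(542/11)² = 3641.7025.

3641.70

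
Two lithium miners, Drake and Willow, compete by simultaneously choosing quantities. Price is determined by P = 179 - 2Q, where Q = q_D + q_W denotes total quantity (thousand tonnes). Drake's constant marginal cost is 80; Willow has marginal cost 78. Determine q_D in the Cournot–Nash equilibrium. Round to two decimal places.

16.17

Drake's profit: π_D = (179 - 2Q)q_D - (80q_D). Setting ∂π_D/∂q_D = 0: 99 - 4q_D - 2(q_W) = 0.
Willow's profit: π_W = (179 - 2Q)q_W - (78q_W). Setting ∂π_W/∂q_W = 0: 101 - 4q_W - 2(q_D) = 0.
So q_D = (99 - 2q_W)/4 and q_W = (101 - 2q_D)/4.
Solving the pair: q_D = 97/6, q_W = 103/6.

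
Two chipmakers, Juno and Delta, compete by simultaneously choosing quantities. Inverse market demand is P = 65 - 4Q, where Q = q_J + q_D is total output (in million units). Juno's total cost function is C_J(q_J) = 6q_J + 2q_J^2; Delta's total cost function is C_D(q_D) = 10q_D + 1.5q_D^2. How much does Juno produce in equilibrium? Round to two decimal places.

Juno's profit: π_J = (65 - 4Q)q_J - (6q_J + 2q_J²). Setting ∂π_J/∂q_J = 0: 59 - 12q_J - 4(q_D) = 0.
Delta's first-order condition: 55 - 11q_D - 4(q_J) = 0.
So q_J = (59 - 4q_D)/12 and q_D = (55 - 4q_J)/11.
Substituting one into the other gives q_J = 429/116 and q_D = 106/29.

3.70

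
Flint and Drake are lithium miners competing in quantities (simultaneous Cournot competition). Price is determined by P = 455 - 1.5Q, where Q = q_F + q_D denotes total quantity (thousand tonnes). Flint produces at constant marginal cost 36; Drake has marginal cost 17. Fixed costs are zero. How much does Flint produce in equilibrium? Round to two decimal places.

88.89

Flint's profit: π_F = (455 - 1.5Q)q_F - (36q_F). Setting ∂π_F/∂q_F = 0: 419 - 3q_F - (3/2)(q_D) = 0.
Drake's profit: π_D = (455 - 1.5Q)q_D - (17q_D). Setting ∂π_D/∂q_D = 0: 438 - 3q_D - (3/2)(q_F) = 0.
So q_F = (419 - (3/2)q_D)/3 and q_D = (438 - (3/2)q_F)/3.
Solving the pair: q_F = 800/9, q_D = 914/9.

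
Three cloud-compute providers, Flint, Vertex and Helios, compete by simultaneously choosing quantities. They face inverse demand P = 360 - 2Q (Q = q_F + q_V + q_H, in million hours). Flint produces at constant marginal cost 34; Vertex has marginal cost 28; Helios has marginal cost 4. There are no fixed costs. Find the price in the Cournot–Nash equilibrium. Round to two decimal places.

Flint's profit: π_F = (360 - 2Q)q_F - (34q_F). Setting ∂π_F/∂q_F = 0: 326 - 4q_F - 2(q_V + q_H) = 0.
Vertex's first-order condition: 332 - 4q_V - 2(q_F + q_H) = 0.
Helios's first-order condition: 356 - 4q_H - 2(q_F + q_V) = 0.
Summing all 3 equations gives 1014 − 8Q = 0, hence Q = 507/4.
Back-substituting: q_F = (326 − 507/2)/2 = 145/4, q_V = (332 − 507/2)/2 = 157/4, q_H = (356 − 507/2)/2 = 205/4.
Total output Q = 507/4, so price P = 360 - 2·(507/4) = 213/2.

106.50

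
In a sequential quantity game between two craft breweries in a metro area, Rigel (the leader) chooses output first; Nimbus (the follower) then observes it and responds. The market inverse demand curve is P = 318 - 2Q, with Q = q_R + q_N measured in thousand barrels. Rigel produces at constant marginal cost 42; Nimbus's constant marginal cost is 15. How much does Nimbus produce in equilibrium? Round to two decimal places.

The follower Nimbus best-responds to any q_R: π_N = (318 - 2Q)q_N - 15q_N.
∂π_N/∂q_N = 303 - 2q_R - 4q_N = 0 gives the reaction function q_N = (303 - 2q_R)/4.
Rigel substitutes q_N(q_R) into its own profit: π_R = q_R(318 - 2q_R - (303 - 2q_R)/2) - 42q_R = (333/2 - q_R)q_R - 42q_R.
The leader's first-order condition 249/2 - 2q_R = 0 yields q_R = 249/4.
Then q_N = (303 - 2·(249/4))/4 = 357/8.

44.63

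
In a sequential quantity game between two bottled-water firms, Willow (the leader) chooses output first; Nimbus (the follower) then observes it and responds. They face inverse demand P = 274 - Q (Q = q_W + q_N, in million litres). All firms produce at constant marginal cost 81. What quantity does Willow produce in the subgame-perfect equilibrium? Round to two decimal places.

The follower Nimbus best-responds to any q_W: π_N = (274 - Q)q_N - 81q_N.
Setting the follower's marginal profit to zero, 193 - q_W - 2q_N = 0, i.e. q_N = (193 - q_W)/2.
Willow substitutes q_N(q_W) into its own profit: π_W = q_W(274 - q_W - (193 - q_W)/2) - 81q_W = (355/2 - (1/2)q_W)q_W - 81q_W.
Maximising: ∂π_W/∂q_W = 193/2 - q_W = 0, giving q_W = 193/2.
Then q_N = (193 - 193/2)/2 = 193/4.

96.50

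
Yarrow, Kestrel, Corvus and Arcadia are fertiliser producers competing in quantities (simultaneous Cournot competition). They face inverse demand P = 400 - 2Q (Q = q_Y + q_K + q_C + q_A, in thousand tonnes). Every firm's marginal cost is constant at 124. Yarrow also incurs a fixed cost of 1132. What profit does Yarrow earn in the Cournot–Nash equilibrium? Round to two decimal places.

391.52

A representative firm's profit is π_i = q_i(400 - 2Q) - 124q_i.
First-order condition (treating rivals' output as given): 276 - 4q_i - 2·Σ_{j≠i} q_j = 0.
With identical firms every q_j equals q_i, so Σ_{j≠i} q_j = 3q_i and 276 = 10q_i, giving q_i = 138/5.
Price P = 400 - 2·(552/5) = 896/5.
Yarrow's profit: (896/5 - 124)·(138/5) - 1132 = 391.5200.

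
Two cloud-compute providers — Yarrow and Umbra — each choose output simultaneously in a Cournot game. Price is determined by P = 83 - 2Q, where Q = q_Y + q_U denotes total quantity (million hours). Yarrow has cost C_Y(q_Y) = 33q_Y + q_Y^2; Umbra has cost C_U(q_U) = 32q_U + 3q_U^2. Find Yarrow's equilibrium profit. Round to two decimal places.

151.53

Yarrow's profit: π_Y = (83 - 2Q)q_Y - (33q_Y + q_Y²). Setting ∂π_Y/∂q_Y = 0: 50 - 6q_Y - 2(q_U) = 0.
Umbra's profit: π_U = (83 - 2Q)q_U - (32q_U + 3q_U²). Setting ∂π_U/∂q_U = 0: 51 - 10q_U - 2(q_Y) = 0.
Rearranging gives the reaction functions q_Y = (50 - 2q_U)/6 and q_U = (51 - 2q_Y)/10.
Substituting one into the other gives q_Y = 199/28 and q_U = 103/28.
Price P = 83 - 2·(151/14) = 430/7.
Yarrow's profit: (430/7)·(199/28) - 33·(199/28) - (199/28)² = 151.5344.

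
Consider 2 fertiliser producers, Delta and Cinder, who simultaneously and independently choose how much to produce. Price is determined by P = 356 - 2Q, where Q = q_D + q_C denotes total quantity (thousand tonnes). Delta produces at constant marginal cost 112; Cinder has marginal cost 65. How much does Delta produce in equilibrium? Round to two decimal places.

32.83

Delta's profit: π_D = (356 - 2Q)q_D - (112q_D). Setting ∂π_D/∂q_D = 0: 244 - 4q_D - 2(q_C) = 0.
Cinder's profit: π_C = (356 - 2Q)q_C - (65q_C). Setting ∂π_C/∂q_C = 0: 291 - 4q_C - 2(q_D) = 0.
So q_D = (244 - 2q_C)/4 and q_C = (291 - 2q_D)/4.
Substituting one into the other gives q_D = 197/6 and q_C = 169/3.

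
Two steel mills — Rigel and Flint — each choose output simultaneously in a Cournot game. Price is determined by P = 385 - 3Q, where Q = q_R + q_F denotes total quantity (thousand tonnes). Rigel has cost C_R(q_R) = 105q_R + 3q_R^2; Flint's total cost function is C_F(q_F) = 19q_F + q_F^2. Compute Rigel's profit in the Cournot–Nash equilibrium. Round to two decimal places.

1033.82

Rigel's profit: π_R = (385 - 3Q)q_R - (105q_R + 3q_R²). Setting ∂π_R/∂q_R = 0: 280 - 12q_R - 3(q_F) = 0.
Flint's profit: π_F = (385 - 3Q)q_F - (19q_F + q_F²). Setting ∂π_F/∂q_F = 0: 366 - 8q_F - 3(q_R) = 0.
Rearranging gives the reaction functions q_R = (280 - 3q_F)/12 and q_F = (366 - 3q_R)/8.
Solving the pair: q_R = 1142/87, q_F = 1184/29.
Price P = 385 - 3·53.9540 = 223.1379.
Rigel's profit: 223.1379·(1142/87) - 105·(1142/87) - 3(1142/87)² = 1033.8201.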